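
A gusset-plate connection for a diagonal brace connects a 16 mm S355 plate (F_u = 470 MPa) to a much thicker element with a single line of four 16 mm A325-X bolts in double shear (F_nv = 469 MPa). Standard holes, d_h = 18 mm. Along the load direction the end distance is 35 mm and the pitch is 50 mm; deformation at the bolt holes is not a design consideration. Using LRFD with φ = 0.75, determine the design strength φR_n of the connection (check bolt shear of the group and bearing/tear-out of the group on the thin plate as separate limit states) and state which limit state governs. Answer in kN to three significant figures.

566 kN (bolt shear governs)

Bolt shear: A_b = π·16²/4 = 201.1 mm²; R_n = 469 × 201.1 × 4 × 2 / 1000 = 754.4 kN → 0.75 × 754.4 = 566 kN.
Bearing (1.5 l_c t F_u ≤ 3.0 d t F_u): upper limit = 3.0·16·16·470 / 1000 = 361 kN.
  Edge l_c = 35 − 18/2 = 26 → r_n = 293.3 kN; interior l_c = 50 − 18 = 32 → r_n = 361 kN.
  R_n,bearing = 1·293.3 + 3·361 = 1376 kN → 0.75 × 1376 = 1030 kN.
Bolt shear governs: 566 kN.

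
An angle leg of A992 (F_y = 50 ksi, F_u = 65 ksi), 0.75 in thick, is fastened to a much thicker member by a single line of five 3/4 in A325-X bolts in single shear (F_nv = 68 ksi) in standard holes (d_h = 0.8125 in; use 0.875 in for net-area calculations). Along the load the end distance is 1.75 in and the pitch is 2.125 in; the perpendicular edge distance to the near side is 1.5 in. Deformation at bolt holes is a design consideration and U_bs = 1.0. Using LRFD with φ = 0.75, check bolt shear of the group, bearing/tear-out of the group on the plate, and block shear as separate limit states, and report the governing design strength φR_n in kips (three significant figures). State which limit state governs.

113 kips (bolt shear governs)

Bolt shear: A_b = π·0.75²/4 = 0.4418 in²; R_n = 68 × 0.4418 × 5 × 1 = 150.2 kips → 0.75 × 150.2 = 113 kips.
Bearing: edge l_c = 1.344, r_n = 78.61 kips; interior l_c = 1.312, r_n = 76.78 kips; R_n = 78.61 + 4·76.78 = 385.7 kips → 289 kips.
Block shear: A_gv = 7.688, A_nv = 4.734, A_nt = 0.7969 in²; R_n = min(0.6F_uA_nv, 0.6F_yA_gv) + U_bs·F_u·A_nt = 236.4 kips → 177 kips.
Bolt shear governs: 113 kips.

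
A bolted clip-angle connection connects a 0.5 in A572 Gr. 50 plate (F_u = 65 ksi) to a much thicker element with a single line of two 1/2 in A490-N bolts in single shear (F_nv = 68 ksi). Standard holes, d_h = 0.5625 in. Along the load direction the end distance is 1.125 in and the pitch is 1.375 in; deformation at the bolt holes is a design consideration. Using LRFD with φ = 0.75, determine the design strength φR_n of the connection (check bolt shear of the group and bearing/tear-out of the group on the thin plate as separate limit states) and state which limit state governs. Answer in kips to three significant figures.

20 kips (bolt shear governs)

Bolt shear: A_b = π·0.5²/4 = 0.1963 in²; R_n = 68 × 0.1963 × 2 × 1 = 26.7 kips → 0.75 × 26.7 = 20 kips.
Bearing (1.2 l_c t F_u ≤ 2.4 d t F_u): upper limit = 2.4·0.5·0.5·65 = 39 kips.
  Edge l_c = 1.125 − 0.5625/2 = 0.8438 → r_n = 32.91 kips; interior l_c = 1.375 − 0.5625 = 0.8125 → r_n = 31.69 kips.
  R_n,bearing = 1·32.91 + 1·31.69 = 64.59 kips → 0.75 × 64.59 = 48.4 kips.
Bolt shear governs: 20 kips.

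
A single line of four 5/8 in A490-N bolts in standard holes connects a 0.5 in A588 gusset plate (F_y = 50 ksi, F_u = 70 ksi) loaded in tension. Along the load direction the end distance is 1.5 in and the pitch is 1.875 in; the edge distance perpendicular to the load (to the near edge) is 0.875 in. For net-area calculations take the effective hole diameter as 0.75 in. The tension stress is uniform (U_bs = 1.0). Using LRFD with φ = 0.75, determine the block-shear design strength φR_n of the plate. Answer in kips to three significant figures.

84 kips

Shear plane L_v = 1.5 + 3·1.875 = 7.125 in; A_gv = 7.125 × 0.5 = 3.562 in².
A_nv = (7.125 − 3.5·0.75) × 0.5 = 2.25 in².
A_nt = (0.875 − 0.5·0.75) × 0.5 = 0.25 in².
0.6 F_u A_nv = 94.5 kips; 0.6 F_y A_gv = 106.9 kips → shear rupture governs the shear term.
R_n = 94.5 + 1.0 × 70 × 0.25 = 112 kips.
Design strength φR_n = 0.75 × 112 = 84 kips.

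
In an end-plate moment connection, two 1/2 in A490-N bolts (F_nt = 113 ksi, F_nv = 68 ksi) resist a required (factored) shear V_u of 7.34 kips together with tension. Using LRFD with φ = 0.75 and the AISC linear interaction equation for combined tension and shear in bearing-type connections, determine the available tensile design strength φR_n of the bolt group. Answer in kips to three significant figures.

A_b = π·0.5²/4 = 0.1963 in²; f_rv = 7.34 / (2 × 0.1963) = 18.69 ksi.
F'_nt = 1.3 F_nt − (F_nt / φF_nv) f_rv = 1.3·113 − (113/(0.75·68))·18.69 = 105.5 ksi, capped at F_nt → F'_nt = 105.5 ksi.
R_n = F'_nt · A_b · n = 105.5 × 0.1963 × 2 = 41.42 kips.
Design strength φR_n = 0.75 × 41.42 = 31.1 kips.

31.1 kips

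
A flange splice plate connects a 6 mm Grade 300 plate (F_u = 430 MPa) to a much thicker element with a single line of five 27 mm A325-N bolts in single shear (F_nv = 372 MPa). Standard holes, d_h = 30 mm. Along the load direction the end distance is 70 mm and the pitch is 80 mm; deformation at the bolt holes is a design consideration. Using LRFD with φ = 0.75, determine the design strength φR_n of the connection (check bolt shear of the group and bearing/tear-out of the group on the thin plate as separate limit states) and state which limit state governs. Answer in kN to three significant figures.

Bolt shear: A_b = π·27²/4 = 572.6 mm²; R_n = 372 × 572.6 × 5 × 1 / 1000 = 1065 kN → 0.75 × 1065 = 799 kN.
Bearing (1.2 l_c t F_u ≤ 2.4 d t F_u): upper limit = 2.4·27·6·430 / 1000 = 167.2 kN.
  Edge l_c = 70 − 30/2 = 55 → r_n = 167.2 kN; interior l_c = 80 − 30 = 50 → r_n = 154.8 kN.
  R_n,bearing = 1·167.2 + 4·154.8 = 786.4 kN → 0.75 × 786.4 = 590 kN.
Bearing governs: 590 kN.

590 kN (bearing governs)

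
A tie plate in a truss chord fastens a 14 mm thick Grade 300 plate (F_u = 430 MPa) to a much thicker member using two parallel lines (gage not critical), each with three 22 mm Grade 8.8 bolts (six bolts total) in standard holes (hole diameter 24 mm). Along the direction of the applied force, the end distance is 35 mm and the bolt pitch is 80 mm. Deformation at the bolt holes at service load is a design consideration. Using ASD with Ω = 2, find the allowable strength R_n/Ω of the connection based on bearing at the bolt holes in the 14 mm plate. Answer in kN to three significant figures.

Per bolt r_n = 1.2 l_c t F_u ≤ 2.4 d t F_u; upper limit = 2.4 × 22 × 14 × 430 / 1000 = 317.9 kN.
Edge bolt: l_c = 35 − 24/2 = 23 mm → 1.2 × 23 × 14 × 430 / 1000 = 166.2 → r_n = 166.2 kN.
Interior bolts: l_c = 80 − 24 = 56 mm → 1.2 × 56 × 14 × 430 / 1000 = 404.5 → r_n = 317.9 kN.
R_n = 2 × 166.2 + 4 × 317.9 = 1604 kN.
Allowable strength R_n/Ω = 1604 / 2 = 802 kN.

802 kN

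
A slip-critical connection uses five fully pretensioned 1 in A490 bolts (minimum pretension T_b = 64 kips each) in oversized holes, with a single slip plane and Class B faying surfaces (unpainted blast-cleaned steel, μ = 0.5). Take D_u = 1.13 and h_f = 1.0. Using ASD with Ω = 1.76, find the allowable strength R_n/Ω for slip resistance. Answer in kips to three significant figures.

103 kips

R_n = μ · D_u · h_f · T_b · n_s · n_b = 0.5 × 1.13 × 1.0 × 64 × 1 × 5 = 180.8 kips.
Allowable strength R_n/Ω = 180.8 / 1.76 = 103 kips.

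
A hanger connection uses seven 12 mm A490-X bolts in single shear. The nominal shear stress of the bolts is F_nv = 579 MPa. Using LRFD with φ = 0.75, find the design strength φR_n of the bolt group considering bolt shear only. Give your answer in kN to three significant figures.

344 kN

A_b = π × 12² / 4 = 113.1 mm².
R_n = F_nv · A_b · n · n_s = 579 × 113.1 × 7 × 1 / 1000 = 458.4 kN.
Design strength φR_n = 0.75 × 458.4 = 344 kN.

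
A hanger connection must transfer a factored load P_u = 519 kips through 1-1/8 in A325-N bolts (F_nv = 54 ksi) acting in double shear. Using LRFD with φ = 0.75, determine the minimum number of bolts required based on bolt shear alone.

A_b = π·1.125²/4 = 0.994 in².
Per-bolt design strength φR_n = 0.75 × 54 × 0.994 × 2 = 80.52 kips.
n ≥ 519 / 80.52 = 6.446 → use 7 bolts.

7 bolts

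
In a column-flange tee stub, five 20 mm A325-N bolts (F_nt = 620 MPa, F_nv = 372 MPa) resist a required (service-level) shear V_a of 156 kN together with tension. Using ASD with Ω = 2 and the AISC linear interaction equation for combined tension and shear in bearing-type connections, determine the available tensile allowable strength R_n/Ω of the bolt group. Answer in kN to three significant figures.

373 kN

A_b = π·20²/4 = 314.2 mm²; f_rv = 156 × 1000 / (5 × 314.2) = 99.31 MPa.
F'_nt = 1.3 F_nt − (Ω F_nt / F_nv) f_rv = 1.3·620 − (2·620/372)·99.31 = 475 MPa, capped at F_nt → F'_nt = 475 MPa.
R_n = F'_nt · A_b · n = 475 × 314.2 × 5 / 1000 = 746.1 kN.
Allowable strength R_n/Ω = 746.1 / 2 = 373 kN.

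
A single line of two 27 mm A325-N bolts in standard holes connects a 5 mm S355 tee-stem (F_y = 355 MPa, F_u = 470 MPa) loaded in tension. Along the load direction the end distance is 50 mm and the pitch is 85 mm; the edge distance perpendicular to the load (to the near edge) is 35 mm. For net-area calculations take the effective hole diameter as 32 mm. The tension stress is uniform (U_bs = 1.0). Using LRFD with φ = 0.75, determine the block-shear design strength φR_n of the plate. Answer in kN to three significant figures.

Shear plane L_v = 50 + 1·85 = 135 mm; A_gv = 135 × 5 = 675 mm².
A_nv = (135 − 1.5·32) × 5 = 435 mm².
A_nt = (35 − 0.5·32) × 5 = 95 mm².
0.6 F_u A_nv = 122.7 kN; 0.6 F_y A_gv = 143.8 kN → shear rupture governs the shear term.
R_n = 122.7 + 1.0 × 470 × 95 / 1000 = 167.3 kN.
Design strength φR_n = 0.75 × 167.3 = 125 kN.

125 kN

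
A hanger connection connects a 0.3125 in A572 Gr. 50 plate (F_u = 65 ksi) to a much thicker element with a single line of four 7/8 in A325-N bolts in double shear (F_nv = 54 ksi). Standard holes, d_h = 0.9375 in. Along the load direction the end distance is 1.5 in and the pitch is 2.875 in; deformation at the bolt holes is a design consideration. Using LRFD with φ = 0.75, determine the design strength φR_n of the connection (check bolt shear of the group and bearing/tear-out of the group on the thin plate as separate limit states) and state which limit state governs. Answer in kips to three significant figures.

115 kips (bearing governs)

Bolt shear: A_b = π·0.875²/4 = 0.6013 in²; R_n = 54 × 0.6013 × 4 × 2 = 259.8 kips → 0.75 × 259.8 = 195 kips.
Bearing (1.2 l_c t F_u ≤ 2.4 d t F_u): upper limit = 2.4·0.875·0.3125·65 = 42.66 kips.
  Edge l_c = 1.5 − 0.9375/2 = 1.031 → r_n = 25.14 kips; interior l_c = 2.875 − 0.9375 = 1.938 → r_n = 42.66 kips.
  R_n,bearing = 1·25.14 + 3·42.66 = 153.1 kips → 0.75 × 153.1 = 115 kips.
Bearing governs: 115 kips.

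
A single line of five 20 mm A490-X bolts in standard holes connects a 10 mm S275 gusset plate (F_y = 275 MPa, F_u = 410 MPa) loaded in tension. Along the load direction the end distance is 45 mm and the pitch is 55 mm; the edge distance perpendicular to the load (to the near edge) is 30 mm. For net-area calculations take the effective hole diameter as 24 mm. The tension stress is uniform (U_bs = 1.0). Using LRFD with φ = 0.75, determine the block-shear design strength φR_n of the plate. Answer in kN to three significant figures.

Shear plane L_v = 45 + 4·55 = 265 mm; A_gv = 265 × 10 = 2650 mm².
A_nv = (265 − 4.5·24) × 10 = 1570 mm².
A_nt = (30 − 0.5·24) × 10 = 180 mm².
0.6 F_u A_nv = 386.2 kN; 0.6 F_y A_gv = 437.2 kN → shear rupture governs the shear term.
R_n = 386.2 + 1.0 × 410 × 180 / 1000 = 460 kN.
Design strength φR_n = 0.75 × 460 = 345 kN.

345 kN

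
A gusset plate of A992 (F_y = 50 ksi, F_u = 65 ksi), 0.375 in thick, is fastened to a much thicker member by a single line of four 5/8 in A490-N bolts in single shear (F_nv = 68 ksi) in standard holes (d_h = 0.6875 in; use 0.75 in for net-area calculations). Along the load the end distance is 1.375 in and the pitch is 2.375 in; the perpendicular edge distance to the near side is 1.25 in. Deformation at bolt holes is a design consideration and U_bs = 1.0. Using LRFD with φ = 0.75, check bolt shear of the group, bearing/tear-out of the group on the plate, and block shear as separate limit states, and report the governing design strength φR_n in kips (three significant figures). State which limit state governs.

Bolt shear: A_b = π·0.625²/4 = 0.3068 in²; R_n = 68 × 0.3068 × 4 × 1 = 83.45 kips → 0.75 × 83.45 = 62.6 kips.
Bearing: edge l_c = 1.031, r_n = 30.16 kips; interior l_c = 1.688, r_n = 36.56 kips; R_n = 30.16 + 3·36.56 = 139.9 kips → 105 kips.
Block shear: A_gv = 3.188, A_nv = 2.203, A_nt = 0.3281 in²; R_n = min(0.6F_uA_nv, 0.6F_yA_gv) + U_bs·F_u·A_nt = 107.2 kips → 80.4 kips.
Bolt shear governs: 62.6 kips.

62.6 kips (bolt shear governs)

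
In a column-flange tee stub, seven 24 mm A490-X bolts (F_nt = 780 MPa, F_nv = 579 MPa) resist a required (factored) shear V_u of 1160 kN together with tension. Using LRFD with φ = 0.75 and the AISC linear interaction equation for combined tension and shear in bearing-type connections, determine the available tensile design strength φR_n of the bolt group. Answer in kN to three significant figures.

A_b = π·24²/4 = 452.4 mm²; f_rv = 1160 × 1000 / (7 × 452.4) = 366.3 MPa.
F'_nt = 1.3 F_nt − (F_nt / φF_nv) f_rv = 1.3·780 − (780/(0.75·579))·366.3 = 356 MPa, capped at F_nt → F'_nt = 356 MPa.
R_n = F'_nt · A_b · n = 356 × 452.4 × 7 / 1000 = 1127 kN.
Design strength φR_n = 0.75 × 1127 = 846 kN.

846 kN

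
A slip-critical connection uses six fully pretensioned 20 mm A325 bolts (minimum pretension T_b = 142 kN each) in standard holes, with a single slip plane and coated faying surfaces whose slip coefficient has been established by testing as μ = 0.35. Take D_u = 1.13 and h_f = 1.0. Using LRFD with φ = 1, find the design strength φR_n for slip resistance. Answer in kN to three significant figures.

R_n = μ · D_u · h_f · T_b · n_s · n_b = 0.35 × 1.13 × 1.0 × 142 × 1 × 6 = 337 kN.
Design strength φR_n = 1 × 337 = 337 kN.

337 kN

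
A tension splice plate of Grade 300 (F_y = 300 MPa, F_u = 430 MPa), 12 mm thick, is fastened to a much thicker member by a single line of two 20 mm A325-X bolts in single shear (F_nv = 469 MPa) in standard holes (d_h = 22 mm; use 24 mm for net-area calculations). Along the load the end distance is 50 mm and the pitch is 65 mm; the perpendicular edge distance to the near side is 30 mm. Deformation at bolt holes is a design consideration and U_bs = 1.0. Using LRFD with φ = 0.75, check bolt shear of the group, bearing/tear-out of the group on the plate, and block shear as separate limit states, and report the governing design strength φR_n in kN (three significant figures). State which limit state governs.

221 kN (bolt shear governs)

Bolt shear: A_b = π·20²/4 = 314.2 mm²; R_n = 469 × 314.2 × 2 × 1 / 1000 = 294.7 kN → 0.75 × 294.7 = 221 kN.
Bearing: edge l_c = 39, r_n = 241.5 kN; interior l_c = 43, r_n = 247.7 kN; R_n = 241.5 + 1·247.7 = 489.2 kN → 367 kN.
Block shear: A_gv = 1380, A_nv = 948, A_nt = 216 mm²; R_n = min(0.6F_uA_nv, 0.6F_yA_gv) + U_bs·F_u·A_nt = 337.5 kN → 253 kN.
Bolt shear governs: 221 kN.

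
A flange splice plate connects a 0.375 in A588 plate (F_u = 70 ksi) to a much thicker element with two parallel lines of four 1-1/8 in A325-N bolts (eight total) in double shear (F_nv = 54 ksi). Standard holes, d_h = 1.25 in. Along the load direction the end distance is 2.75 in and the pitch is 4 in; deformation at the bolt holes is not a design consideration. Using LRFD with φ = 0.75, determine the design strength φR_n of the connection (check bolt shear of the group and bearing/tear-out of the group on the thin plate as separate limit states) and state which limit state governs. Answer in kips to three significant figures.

Bolt shear: A_b = π·1.125²/4 = 0.994 in²; R_n = 54 × 0.994 × 8 × 2 = 858.8 kips → 0.75 × 858.8 = 644 kips.
Bearing (1.5 l_c t F_u ≤ 3.0 d t F_u): upper limit = 3.0·1.125·0.375·70 = 88.59 kips.
  Edge l_c = 2.75 − 1.25/2 = 2.125 → r_n = 83.67 kips; interior l_c = 4 − 1.25 = 2.75 → r_n = 88.59 kips.
  R_n,bearing = 2·83.67 + 6·88.59 = 698.9 kips → 0.75 × 698.9 = 524 kips.
Bearing governs: 524 kips.

524 kips (bearing governs)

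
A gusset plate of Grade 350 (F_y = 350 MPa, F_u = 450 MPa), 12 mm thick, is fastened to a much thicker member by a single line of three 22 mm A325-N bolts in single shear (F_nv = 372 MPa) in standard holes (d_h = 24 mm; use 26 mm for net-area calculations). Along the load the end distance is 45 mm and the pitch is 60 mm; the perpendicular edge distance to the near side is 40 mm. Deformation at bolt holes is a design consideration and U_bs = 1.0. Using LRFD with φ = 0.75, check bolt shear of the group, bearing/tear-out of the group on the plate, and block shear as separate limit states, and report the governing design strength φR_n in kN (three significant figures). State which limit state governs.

318 kN (bolt shear governs)

Bolt shear: A_b = π·22²/4 = 380.1 mm²; R_n = 372 × 380.1 × 3 × 1 / 1000 = 424.2 kN → 0.75 × 424.2 = 318 kN.
Bearing: edge l_c = 33, r_n = 213.8 kN; interior l_c = 36, r_n = 233.3 kN; R_n = 213.8 + 2·233.3 = 680.4 kN → 510 kN.
Block shear: A_gv = 1980, A_nv = 1200, A_nt = 324 mm²; R_n = min(0.6F_uA_nv, 0.6F_yA_gv) + U_bs·F_u·A_nt = 469.8 kN → 352 kN.
Bolt shear governs: 318 kN.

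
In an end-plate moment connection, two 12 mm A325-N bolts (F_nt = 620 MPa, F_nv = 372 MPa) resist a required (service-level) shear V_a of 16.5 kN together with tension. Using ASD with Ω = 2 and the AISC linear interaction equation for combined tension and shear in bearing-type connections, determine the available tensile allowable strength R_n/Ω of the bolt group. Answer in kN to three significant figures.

A_b = π·12²/4 = 113.1 mm²; f_rv = 16.5 × 1000 / (2 × 113.1) = 72.95 MPa.
F'_nt = 1.3 F_nt − (Ω F_nt / F_nv) f_rv = 1.3·620 − (2·620/372)·72.95 = 562.8 MPa, capped at F_nt → F'_nt = 562.8 MPa.
R_n = F'_nt · A_b · n = 562.8 × 113.1 × 2 / 1000 = 127.3 kN.
Allowable strength R_n/Ω = 127.3 / 2 = 63.7 kN.

63.7 kN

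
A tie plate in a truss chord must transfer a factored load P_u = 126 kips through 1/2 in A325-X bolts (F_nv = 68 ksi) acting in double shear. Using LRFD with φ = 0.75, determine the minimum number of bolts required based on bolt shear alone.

A_b = π·0.5²/4 = 0.1963 in².
Per-bolt design strength φR_n = 0.75 × 68 × 0.1963 × 2 = 20.03 kips.
n ≥ 126 / 20.03 = 6.291 → use 7 bolts.

7 bolts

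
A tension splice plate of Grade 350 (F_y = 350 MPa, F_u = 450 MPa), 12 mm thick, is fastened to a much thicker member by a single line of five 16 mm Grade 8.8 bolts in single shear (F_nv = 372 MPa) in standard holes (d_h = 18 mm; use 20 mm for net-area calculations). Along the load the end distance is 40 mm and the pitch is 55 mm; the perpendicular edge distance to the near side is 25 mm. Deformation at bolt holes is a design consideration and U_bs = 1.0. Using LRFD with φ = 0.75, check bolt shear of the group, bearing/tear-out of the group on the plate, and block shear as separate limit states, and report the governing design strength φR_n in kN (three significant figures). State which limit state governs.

280 kN (bolt shear governs)

Bolt shear: A_b = π·16²/4 = 201.1 mm²; R_n = 372 × 201.1 × 5 × 1 / 1000 = 374 kN → 0.75 × 374 = 280 kN.
Bearing: edge l_c = 31, r_n = 200.9 kN; interior l_c = 37, r_n = 207.4 kN; R_n = 200.9 + 4·207.4 = 1030 kN → 773 kN.
Block shear: A_gv = 3120, A_nv = 2040, A_nt = 180 mm²; R_n = min(0.6F_uA_nv, 0.6F_yA_gv) + U_bs·F_u·A_nt = 631.8 kN → 474 kN.
Bolt shear governs: 280 kN.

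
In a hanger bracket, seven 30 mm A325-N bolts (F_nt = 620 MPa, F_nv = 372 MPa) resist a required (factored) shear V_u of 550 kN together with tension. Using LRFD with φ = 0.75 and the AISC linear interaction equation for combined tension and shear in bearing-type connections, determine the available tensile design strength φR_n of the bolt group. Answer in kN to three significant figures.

2070 kN

A_b = π·30²/4 = 706.9 mm²; f_rv = 550 × 1000 / (7 × 706.9) = 111.2 MPa.
F'_nt = 1.3 F_nt − (F_nt / φF_nv) f_rv = 1.3·620 − (620/(0.75·372))·111.2 = 559 MPa, capped at F_nt → F'_nt = 559 MPa.
R_n = F'_nt · A_b · n = 559 × 706.9 × 7 / 1000 = 2766 kN.
Design strength φR_n = 0.75 × 2766 = 2070 kN.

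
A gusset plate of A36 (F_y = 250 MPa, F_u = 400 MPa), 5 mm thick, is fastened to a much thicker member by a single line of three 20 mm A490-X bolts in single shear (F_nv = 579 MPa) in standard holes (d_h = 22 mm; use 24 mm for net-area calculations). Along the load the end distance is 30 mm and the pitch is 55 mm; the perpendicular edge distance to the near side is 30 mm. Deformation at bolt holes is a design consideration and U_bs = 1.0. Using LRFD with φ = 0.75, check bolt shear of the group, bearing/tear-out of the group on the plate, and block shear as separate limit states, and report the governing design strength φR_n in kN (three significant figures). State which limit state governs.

99 kN (block shear governs)

Bolt shear: A_b = π·20²/4 = 314.2 mm²; R_n = 579 × 314.2 × 3 × 1 / 1000 = 545.7 kN → 0.75 × 545.7 = 409 kN.
Bearing: edge l_c = 19, r_n = 45.6 kN; interior l_c = 33, r_n = 79.2 kN; R_n = 45.6 + 2·79.2 = 204 kN → 153 kN.
Block shear: A_gv = 700, A_nv = 400, A_nt = 90 mm²; R_n = min(0.6F_uA_nv, 0.6F_yA_gv) + U_bs·F_u·A_nt = 132 kN → 99 kN.
Block shear governs: 99 kN.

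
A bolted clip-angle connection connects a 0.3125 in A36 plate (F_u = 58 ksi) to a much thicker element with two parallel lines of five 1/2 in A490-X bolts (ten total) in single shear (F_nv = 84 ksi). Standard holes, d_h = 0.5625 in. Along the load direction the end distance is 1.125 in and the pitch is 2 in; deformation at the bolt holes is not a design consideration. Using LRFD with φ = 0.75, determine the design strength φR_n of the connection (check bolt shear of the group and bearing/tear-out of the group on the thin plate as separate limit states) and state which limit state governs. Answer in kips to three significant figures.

Bolt shear: A_b = π·0.5²/4 = 0.1963 in²; R_n = 84 × 0.1963 × 10 × 1 = 164.9 kips → 0.75 × 164.9 = 124 kips.
Bearing (1.5 l_c t F_u ≤ 3.0 d t F_u): upper limit = 3.0·0.5·0.3125·58 = 27.19 kips.
  Edge l_c = 1.125 − 0.5625/2 = 0.8438 → r_n = 22.94 kips; interior l_c = 2 − 0.5625 = 1.438 → r_n = 27.19 kips.
  R_n,bearing = 2·22.94 + 8·27.19 = 263.4 kips → 0.75 × 263.4 = 198 kips.
Bolt shear governs: 124 kips.

124 kips (bolt shear governs)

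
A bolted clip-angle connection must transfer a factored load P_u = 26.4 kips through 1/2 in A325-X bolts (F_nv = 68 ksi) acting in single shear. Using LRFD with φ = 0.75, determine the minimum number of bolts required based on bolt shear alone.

3 bolts

A_b = π·0.5²/4 = 0.1963 in².
Per-bolt design strength φR_n = 0.75 × 68 × 0.1963 × 1 = 10.01 kips.
n ≥ 26.4 / 10.01 = 2.636 → use 3 bolts.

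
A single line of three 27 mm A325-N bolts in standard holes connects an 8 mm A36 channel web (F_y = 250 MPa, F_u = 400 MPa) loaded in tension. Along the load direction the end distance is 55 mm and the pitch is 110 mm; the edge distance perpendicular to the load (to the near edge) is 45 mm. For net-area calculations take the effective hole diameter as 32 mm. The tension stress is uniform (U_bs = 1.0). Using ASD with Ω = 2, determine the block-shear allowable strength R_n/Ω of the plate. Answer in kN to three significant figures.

211 kN

Shear plane L_v = 55 + 2·110 = 275 mm; A_gv = 275 × 8 = 2200 mm².
A_nv = (275 − 2.5·32) × 8 = 1560 mm².
A_nt = (45 − 0.5·32) × 8 = 232 mm².
0.6 F_u A_nv = 374.4 kN; 0.6 F_y A_gv = 330 kN → shear yielding governs the shear term.
R_n = 330 + 1.0 × 400 × 232 / 1000 = 422.8 kN.
Allowable strength R_n/Ω = 422.8 / 2 = 211 kN.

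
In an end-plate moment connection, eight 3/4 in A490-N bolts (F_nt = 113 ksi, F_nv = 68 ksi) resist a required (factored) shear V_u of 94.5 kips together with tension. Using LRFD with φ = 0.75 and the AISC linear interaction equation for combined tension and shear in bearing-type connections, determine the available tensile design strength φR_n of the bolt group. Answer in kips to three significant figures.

232 kips

A_b = π·0.75²/4 = 0.4418 in²; f_rv = 94.5 / (8 × 0.4418) = 26.74 ksi.
F'_nt = 1.3 F_nt − (F_nt / φF_nv) f_rv = 1.3·113 − (113/(0.75·68))·26.74 = 87.66 ksi, capped at F_nt → F'_nt = 87.66 ksi.
R_n = F'_nt · A_b · n = 87.66 × 0.4418 × 8 = 309.8 kips.
Design strength φR_n = 0.75 × 309.8 = 232 kips.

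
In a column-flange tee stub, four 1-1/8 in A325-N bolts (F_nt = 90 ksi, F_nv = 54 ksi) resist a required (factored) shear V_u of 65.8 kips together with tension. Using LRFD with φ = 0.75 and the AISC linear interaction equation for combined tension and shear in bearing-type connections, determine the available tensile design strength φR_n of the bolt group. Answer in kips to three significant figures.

A_b = π·1.125²/4 = 0.994 in²; f_rv = 65.8 / (4 × 0.994) = 16.55 ksi.
F'_nt = 1.3 F_nt − (F_nt / φF_nv) f_rv = 1.3·90 − (90/(0.75·54))·16.55 = 80.22 ksi, capped at F_nt → F'_nt = 80.22 ksi.
R_n = F'_nt · A_b · n = 80.22 × 0.994 × 4 = 319 kips.
Design strength φR_n = 0.75 × 319 = 239 kips.

239 kips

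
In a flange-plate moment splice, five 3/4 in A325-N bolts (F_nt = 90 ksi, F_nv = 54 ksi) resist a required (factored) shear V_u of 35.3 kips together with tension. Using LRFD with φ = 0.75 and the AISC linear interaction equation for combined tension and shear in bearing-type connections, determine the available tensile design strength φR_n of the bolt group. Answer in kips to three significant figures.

A_b = π·0.75²/4 = 0.4418 in²; f_rv = 35.3 / (5 × 0.4418) = 15.98 ksi.
F'_nt = 1.3 F_nt − (F_nt / φF_nv) f_rv = 1.3·90 − (90/(0.75·54))·15.98 = 81.49 ksi, capped at F_nt → F'_nt = 81.49 ksi.
R_n = F'_nt · A_b · n = 81.49 × 0.4418 × 5 = 180 kips.
Design strength φR_n = 0.75 × 180 = 135 kips.

135 kips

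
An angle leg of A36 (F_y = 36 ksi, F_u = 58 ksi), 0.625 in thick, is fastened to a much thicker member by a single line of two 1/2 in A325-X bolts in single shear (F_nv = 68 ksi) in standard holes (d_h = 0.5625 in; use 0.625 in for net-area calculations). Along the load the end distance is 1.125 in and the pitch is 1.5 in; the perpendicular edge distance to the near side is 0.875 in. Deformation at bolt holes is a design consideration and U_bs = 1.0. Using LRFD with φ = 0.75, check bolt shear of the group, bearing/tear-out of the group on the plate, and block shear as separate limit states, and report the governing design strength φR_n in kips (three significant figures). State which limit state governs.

Bolt shear: A_b = π·0.5²/4 = 0.1963 in²; R_n = 68 × 0.1963 × 2 × 1 = 26.7 kips → 0.75 × 26.7 = 20 kips.
Bearing: edge l_c = 0.8438, r_n = 36.7 kips; interior l_c = 0.9375, r_n = 40.78 kips; R_n = 36.7 + 1·40.78 = 77.48 kips → 58.1 kips.
Block shear: A_gv = 1.641, A_nv = 1.055, A_nt = 0.3516 in²; R_n = min(0.6F_uA_nv, 0.6F_yA_gv) + U_bs·F_u·A_nt = 55.83 kips → 41.9 kips.
Bolt shear governs: 20 kips.

20 kips (bolt shear governs)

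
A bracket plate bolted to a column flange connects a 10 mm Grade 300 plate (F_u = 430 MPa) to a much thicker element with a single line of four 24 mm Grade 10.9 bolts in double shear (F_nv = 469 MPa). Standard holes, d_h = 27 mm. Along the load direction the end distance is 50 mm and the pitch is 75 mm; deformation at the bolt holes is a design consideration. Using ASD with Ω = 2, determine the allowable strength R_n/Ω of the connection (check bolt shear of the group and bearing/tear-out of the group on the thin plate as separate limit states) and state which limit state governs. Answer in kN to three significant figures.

Bolt shear: A_b = π·24²/4 = 452.4 mm²; R_n = 469 × 452.4 × 4 × 2 / 1000 = 1697 kN → 1697 / 2 = 849 kN.
Bearing (1.2 l_c t F_u ≤ 2.4 d t F_u): upper limit = 2.4·24·10·430 / 1000 = 247.7 kN.
  Edge l_c = 50 − 27/2 = 36.5 → r_n = 188.3 kN; interior l_c = 75 − 27 = 48 → r_n = 247.7 kN.
  R_n,bearing = 1·188.3 + 3·247.7 = 931.4 kN → 931.4 / 2 = 466 kN.
Bearing governs: 466 kN.

466 kN (bearing governs)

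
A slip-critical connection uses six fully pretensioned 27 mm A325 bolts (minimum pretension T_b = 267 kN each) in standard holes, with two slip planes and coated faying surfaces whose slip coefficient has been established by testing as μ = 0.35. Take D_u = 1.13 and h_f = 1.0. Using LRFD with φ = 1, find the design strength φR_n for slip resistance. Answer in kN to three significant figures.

R_n = μ · D_u · h_f · T_b · n_s · n_b = 0.35 × 1.13 × 1.0 × 267 × 2 × 6 = 1267 kN.
Design strength φR_n = 1 × 1267 = 1270 kN.

1270 kN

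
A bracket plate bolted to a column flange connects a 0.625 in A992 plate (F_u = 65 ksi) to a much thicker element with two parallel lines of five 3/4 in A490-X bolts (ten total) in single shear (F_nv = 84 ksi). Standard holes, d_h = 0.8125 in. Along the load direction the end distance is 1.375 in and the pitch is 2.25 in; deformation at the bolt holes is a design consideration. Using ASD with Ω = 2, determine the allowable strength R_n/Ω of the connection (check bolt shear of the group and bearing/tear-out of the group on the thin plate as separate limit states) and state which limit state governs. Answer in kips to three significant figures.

Bolt shear: A_b = π·0.75²/4 = 0.4418 in²; R_n = 84 × 0.4418 × 10 × 1 = 371.1 kips → 371.1 / 2 = 186 kips.
Bearing (1.2 l_c t F_u ≤ 2.4 d t F_u): upper limit = 2.4·0.75·0.625·65 = 73.12 kips.
  Edge l_c = 1.375 − 0.8125/2 = 0.9688 → r_n = 47.23 kips; interior l_c = 2.25 − 0.8125 = 1.438 → r_n = 70.08 kips.
  R_n,bearing = 2·47.23 + 8·70.08 = 655.1 kips → 655.1 / 2 = 328 kips.
Bolt shear governs: 186 kips.

186 kips (bolt shear governs)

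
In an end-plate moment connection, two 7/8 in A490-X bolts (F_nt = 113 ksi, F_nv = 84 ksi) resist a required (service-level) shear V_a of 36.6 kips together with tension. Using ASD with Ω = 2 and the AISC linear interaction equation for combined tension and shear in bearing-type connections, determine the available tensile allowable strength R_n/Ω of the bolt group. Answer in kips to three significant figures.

39.1 kips

A_b = π·0.875²/4 = 0.6013 in²; f_rv = 36.6 / (2 × 0.6013) = 30.43 ksi.
F'_nt = 1.3 F_nt − (Ω F_nt / F_nv) f_rv = 1.3·113 − (2·113/84)·30.43 = 65.02 ksi, capped at F_nt → F'_nt = 65.02 ksi.
R_n = F'_nt · A_b · n = 65.02 × 0.6013 × 2 = 78.2 kips.
Allowable strength R_n/Ω = 78.2 / 2 = 39.1 kips.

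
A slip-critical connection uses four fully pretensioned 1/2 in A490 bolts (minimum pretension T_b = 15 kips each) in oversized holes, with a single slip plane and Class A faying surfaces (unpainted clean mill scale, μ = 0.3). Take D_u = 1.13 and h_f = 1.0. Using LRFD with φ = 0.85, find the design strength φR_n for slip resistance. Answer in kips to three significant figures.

R_n = μ · D_u · h_f · T_b · n_s · n_b = 0.3 × 1.13 × 1.0 × 15 × 1 × 4 = 20.34 kips.
Design strength φR_n = 0.85 × 20.34 = 17.3 kips.

17.3 kips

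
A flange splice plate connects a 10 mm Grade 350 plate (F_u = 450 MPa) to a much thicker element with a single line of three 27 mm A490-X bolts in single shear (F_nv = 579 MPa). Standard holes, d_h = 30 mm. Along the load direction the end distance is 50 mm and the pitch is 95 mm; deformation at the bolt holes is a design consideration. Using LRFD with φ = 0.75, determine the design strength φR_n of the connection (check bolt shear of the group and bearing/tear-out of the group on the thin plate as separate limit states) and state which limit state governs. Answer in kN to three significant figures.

Bolt shear: A_b = π·27²/4 = 572.6 mm²; R_n = 579 × 572.6 × 3 × 1 / 1000 = 994.5 kN → 0.75 × 994.5 = 746 kN.
Bearing (1.2 l_c t F_u ≤ 2.4 d t F_u): upper limit = 2.4·27·10·450 / 1000 = 291.6 kN.
  Edge l_c = 50 − 30/2 = 35 → r_n = 189 kN; interior l_c = 95 − 30 = 65 → r_n = 291.6 kN.
  R_n,bearing = 1·189 + 2·291.6 = 772.2 kN → 0.75 × 772.2 = 579 kN.
Bearing governs: 579 kN.

579 kN (bearing governs)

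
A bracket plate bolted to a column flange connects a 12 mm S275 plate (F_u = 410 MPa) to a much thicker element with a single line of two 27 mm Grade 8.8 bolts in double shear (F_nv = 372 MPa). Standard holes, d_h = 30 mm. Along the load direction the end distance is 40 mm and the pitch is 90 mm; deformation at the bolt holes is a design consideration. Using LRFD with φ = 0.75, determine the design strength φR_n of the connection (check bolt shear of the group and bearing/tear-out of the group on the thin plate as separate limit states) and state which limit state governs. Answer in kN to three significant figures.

Bolt shear: A_b = π·27²/4 = 572.6 mm²; R_n = 372 × 572.6 × 2 × 2 / 1000 = 852 kN → 0.75 × 852 = 639 kN.
Bearing (1.2 l_c t F_u ≤ 2.4 d t F_u): upper limit = 2.4·27·12·410 / 1000 = 318.8 kN.
  Edge l_c = 40 − 30/2 = 25 → r_n = 147.6 kN; interior l_c = 90 − 30 = 60 → r_n = 318.8 kN.
  R_n,bearing = 1·147.6 + 1·318.8 = 466.4 kN → 0.75 × 466.4 = 350 kN.
Bearing governs: 350 kN.

350 kN (bearing governs)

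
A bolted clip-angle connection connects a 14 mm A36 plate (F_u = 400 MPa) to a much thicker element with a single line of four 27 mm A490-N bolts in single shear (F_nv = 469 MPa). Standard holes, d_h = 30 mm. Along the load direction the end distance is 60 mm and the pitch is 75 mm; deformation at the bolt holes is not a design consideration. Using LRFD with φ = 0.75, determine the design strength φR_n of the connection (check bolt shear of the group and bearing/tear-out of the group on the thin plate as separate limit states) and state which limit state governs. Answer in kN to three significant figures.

806 kN (bolt shear governs)

Bolt shear: A_b = π·27²/4 = 572.6 mm²; R_n = 469 × 572.6 × 4 × 1 / 1000 = 1074 kN → 0.75 × 1074 = 806 kN.
Bearing (1.5 l_c t F_u ≤ 3.0 d t F_u): upper limit = 3.0·27·14·400 / 1000 = 453.6 kN.
  Edge l_c = 60 − 30/2 = 45 → r_n = 378 kN; interior l_c = 75 − 30 = 45 → r_n = 378 kN.
  R_n,bearing = 1·378 + 3·378 = 1512 kN → 0.75 × 1512 = 1130 kN.
Bolt shear governs: 806 kN.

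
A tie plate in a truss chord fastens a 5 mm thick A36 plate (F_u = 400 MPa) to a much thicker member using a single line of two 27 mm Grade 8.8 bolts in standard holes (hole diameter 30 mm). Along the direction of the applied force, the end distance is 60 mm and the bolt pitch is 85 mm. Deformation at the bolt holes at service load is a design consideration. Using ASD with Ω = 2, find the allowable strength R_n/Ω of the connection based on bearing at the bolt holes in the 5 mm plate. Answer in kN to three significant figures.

119 kN

Per bolt r_n = 1.2 l_c t F_u ≤ 2.4 d t F_u; upper limit = 2.4 × 27 × 5 × 400 / 1000 = 129.6 kN.
Edge bolt: l_c = 60 − 30/2 = 45 mm → 1.2 × 45 × 5 × 400 / 1000 = 108 → r_n = 108 kN.
Interior bolts: l_c = 85 − 30 = 55 mm → 1.2 × 55 × 5 × 400 / 1000 = 132 → r_n = 129.6 kN.
R_n = 1 × 108 + 1 × 129.6 = 237.6 kN.
Allowable strength R_n/Ω = 237.6 / 2 = 119 kN.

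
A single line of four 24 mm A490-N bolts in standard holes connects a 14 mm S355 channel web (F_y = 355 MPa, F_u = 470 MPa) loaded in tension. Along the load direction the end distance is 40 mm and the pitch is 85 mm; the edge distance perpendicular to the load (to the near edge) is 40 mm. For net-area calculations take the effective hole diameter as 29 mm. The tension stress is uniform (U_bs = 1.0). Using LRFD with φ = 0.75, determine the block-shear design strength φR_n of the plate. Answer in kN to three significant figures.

699 kN

Shear plane L_v = 40 + 3·85 = 295 mm; A_gv = 295 × 14 = 4130 mm².
A_nv = (295 − 3.5·29) × 14 = 2709 mm².
A_nt = (40 − 0.5·29) × 14 = 357 mm².
0.6 F_u A_nv = 763.9 kN; 0.6 F_y A_gv = 879.7 kN → shear rupture governs the shear term.
R_n = 763.9 + 1.0 × 470 × 357 / 1000 = 931.7 kN.
Design strength φR_n = 0.75 × 931.7 = 699 kN.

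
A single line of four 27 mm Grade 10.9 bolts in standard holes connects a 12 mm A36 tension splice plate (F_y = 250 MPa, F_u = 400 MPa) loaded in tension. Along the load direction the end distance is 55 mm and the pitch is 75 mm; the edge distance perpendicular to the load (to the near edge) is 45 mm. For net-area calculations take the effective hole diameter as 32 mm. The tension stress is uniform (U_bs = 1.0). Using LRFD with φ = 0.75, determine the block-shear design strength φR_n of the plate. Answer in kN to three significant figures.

467 kN

Shear plane L_v = 55 + 3·75 = 280 mm; A_gv = 280 × 12 = 3360 mm².
A_nv = (280 − 3.5·32) × 12 = 2016 mm².
A_nt = (45 − 0.5·32) × 12 = 348 mm².
0.6 F_u A_nv = 483.8 kN; 0.6 F_y A_gv = 504 kN → shear rupture governs the shear term.
R_n = 483.8 + 1.0 × 400 × 348 / 1000 = 623 kN.
Design strength φR_n = 0.75 × 623 = 467 kN.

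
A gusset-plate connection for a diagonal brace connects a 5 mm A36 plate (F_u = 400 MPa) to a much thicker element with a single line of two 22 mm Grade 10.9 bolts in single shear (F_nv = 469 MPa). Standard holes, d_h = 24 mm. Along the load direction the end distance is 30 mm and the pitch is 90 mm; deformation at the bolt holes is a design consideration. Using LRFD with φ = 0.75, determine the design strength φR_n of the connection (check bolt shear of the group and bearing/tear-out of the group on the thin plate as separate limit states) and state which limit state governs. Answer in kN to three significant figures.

Bolt shear: A_b = π·22²/4 = 380.1 mm²; R_n = 469 × 380.1 × 2 × 1 / 1000 = 356.6 kN → 0.75 × 356.6 = 267 kN.
Bearing (1.2 l_c t F_u ≤ 2.4 d t F_u): upper limit = 2.4·22·5·400 / 1000 = 105.6 kN.
  Edge l_c = 30 − 24/2 = 18 → r_n = 43.2 kN; interior l_c = 90 − 24 = 66 → r_n = 105.6 kN.
  R_n,bearing = 1·43.2 + 1·105.6 = 148.8 kN → 0.75 × 148.8 = 112 kN.
Bearing governs: 112 kN.

112 kN (bearing governs)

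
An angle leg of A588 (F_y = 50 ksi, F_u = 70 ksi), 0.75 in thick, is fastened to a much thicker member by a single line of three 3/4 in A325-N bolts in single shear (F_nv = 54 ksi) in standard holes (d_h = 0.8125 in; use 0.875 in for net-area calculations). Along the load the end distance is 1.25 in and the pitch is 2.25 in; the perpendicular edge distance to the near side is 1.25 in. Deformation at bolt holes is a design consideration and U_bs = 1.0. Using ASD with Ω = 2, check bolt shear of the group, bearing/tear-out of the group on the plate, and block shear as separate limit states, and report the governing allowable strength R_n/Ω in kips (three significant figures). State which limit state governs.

35.8 kips (bolt shear governs)

Bolt shear: A_b = π·0.75²/4 = 0.4418 in²; R_n = 54 × 0.4418 × 3 × 1 = 71.57 kips → 71.57 / 2 = 35.8 kips.
Bearing: edge l_c = 0.8438, r_n = 53.16 kips; interior l_c = 1.438, r_n = 90.56 kips; R_n = 53.16 + 2·90.56 = 234.3 kips → 117 kips.
Block shear: A_gv = 4.312, A_nv = 2.672, A_nt = 0.6094 in²; R_n = min(0.6F_uA_nv, 0.6F_yA_gv) + U_bs·F_u·A_nt = 154.9 kips → 77.4 kips.
Bolt shear governs: 35.8 kips.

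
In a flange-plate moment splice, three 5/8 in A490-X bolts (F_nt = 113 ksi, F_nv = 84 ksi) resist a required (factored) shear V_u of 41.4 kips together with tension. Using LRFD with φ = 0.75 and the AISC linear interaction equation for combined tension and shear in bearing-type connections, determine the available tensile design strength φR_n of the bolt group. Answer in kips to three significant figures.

45.7 kips

A_b = π·0.625²/4 = 0.3068 in²; f_rv = 41.4 / (3 × 0.3068) = 44.98 ksi.
F'_nt = 1.3 F_nt − (F_nt / φF_nv) f_rv = 1.3·113 − (113/(0.75·84))·44.98 = 66.22 ksi, capped at F_nt → F'_nt = 66.22 ksi.
R_n = F'_nt · A_b · n = 66.22 × 0.3068 × 3 = 60.95 kips.
Design strength φR_n = 0.75 × 60.95 = 45.7 kips.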